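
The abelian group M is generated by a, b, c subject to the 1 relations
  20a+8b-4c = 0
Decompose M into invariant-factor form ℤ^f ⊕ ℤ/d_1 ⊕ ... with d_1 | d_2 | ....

rank_ℚ(R)=1; free=3−1=2
SNF(R) diag = [4] → torsion [4]

Answer: M ≅ ℤ^2 ⊕ ℤ/4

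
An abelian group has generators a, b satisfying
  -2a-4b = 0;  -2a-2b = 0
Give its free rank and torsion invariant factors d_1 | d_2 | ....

rank_ℚ(R)=2; free=2−2=0
SNF(R) diag = [2, 2] → torsion [2, 2]

Answer: M ≅ ℤ/2 ⊕ ℤ/2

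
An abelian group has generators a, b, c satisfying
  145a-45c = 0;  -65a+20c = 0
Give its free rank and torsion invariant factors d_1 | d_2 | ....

Answer: M ≅ ℤ^1 ⊕ ℤ/5 ⊕ ℤ/5

Derivation:
rank_ℚ(R)=2; free=3−2=1
SNF(R) diag = [5, 5] → torsion [5, 5]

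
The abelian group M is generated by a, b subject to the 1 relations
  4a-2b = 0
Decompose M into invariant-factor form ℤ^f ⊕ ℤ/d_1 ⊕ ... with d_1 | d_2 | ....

rank_ℚ(R)=1; free=2−1=1
SNF(R) diag = [2] → torsion [2]

Answer: M ≅ ℤ^1 ⊕ ℤ/2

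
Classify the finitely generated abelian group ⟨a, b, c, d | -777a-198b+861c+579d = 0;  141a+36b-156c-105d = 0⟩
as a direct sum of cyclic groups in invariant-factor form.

Answer: M ≅ ℤ^2 ⊕ ℤ/3 ⊕ ℤ/9

Derivation:
rank_ℚ(R)=2; free=4−2=2
SNF(R) diag = [3, 9] → torsion [3, 9]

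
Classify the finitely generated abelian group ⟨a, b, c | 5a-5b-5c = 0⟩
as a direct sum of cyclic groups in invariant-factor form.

rank_ℚ(R)=1; free=3−1=2
SNF(R) diag = [5] → torsion [5]

Answer: M ≅ ℤ^2 ⊕ ℤ/5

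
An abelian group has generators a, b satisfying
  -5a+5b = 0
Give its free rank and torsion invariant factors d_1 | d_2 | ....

rank_ℚ(R)=1; free=2−1=1
SNF(R) diag = [5] → torsion [5]

Answer: M ≅ ℤ^1 ⊕ ℤ/5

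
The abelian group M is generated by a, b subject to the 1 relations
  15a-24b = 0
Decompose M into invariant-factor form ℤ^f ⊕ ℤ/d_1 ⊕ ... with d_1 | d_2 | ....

Answer: M ≅ ℤ^1 ⊕ ℤ/3

Derivation:
rank_ℚ(R)=1; free=2−1=1
SNF(R) diag = [3] → torsion [3]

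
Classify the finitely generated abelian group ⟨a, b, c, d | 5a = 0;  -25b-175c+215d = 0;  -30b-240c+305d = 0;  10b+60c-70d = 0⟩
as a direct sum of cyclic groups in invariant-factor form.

Answer: M ≅ ℤ/5 ⊕ ℤ/5 ⊕ ℤ/5 ⊕ ℤ/10

Derivation:
rank_ℚ(R)=4; free=4−4=0
SNF(R) diag = [5, 5, 5, 10] → torsion [5, 5, 5, 10]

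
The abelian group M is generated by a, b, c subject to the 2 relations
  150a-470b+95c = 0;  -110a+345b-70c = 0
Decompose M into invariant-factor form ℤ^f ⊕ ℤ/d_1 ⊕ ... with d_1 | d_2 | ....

rank_ℚ(R)=2; free=3−2=1
SNF(R) diag = [5, 5] → torsion [5, 5]

Answer: M ≅ ℤ^1 ⊕ ℤ/5 ⊕ ℤ/5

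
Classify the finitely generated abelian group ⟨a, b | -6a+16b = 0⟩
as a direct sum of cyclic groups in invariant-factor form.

rank_ℚ(R)=1; free=2−1=1
SNF(R) diag = [2] → torsion [2]

Answer: M ≅ ℤ^1 ⊕ ℤ/2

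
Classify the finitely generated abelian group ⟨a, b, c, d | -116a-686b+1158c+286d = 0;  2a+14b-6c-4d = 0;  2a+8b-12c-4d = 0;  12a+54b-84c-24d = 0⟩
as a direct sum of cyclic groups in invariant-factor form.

rank_ℚ(R)=4; free=4−4=0
SNF(R) diag = [2, 6, 18, 54] → torsion [2, 6, 18, 54]

Answer: M ≅ ℤ/2 ⊕ ℤ/6 ⊕ ℤ/18 ⊕ ℤ/54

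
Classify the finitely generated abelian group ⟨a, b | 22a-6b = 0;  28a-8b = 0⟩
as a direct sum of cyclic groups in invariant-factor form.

Answer: M ≅ ℤ/2 ⊕ ℤ/4

Derivation:
rank_ℚ(R)=2; free=2−2=0
SNF(R) diag = [2, 4] → torsion [2, 4]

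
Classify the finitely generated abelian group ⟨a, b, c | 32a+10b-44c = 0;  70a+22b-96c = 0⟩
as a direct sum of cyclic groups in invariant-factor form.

Answer: M ≅ ℤ^1 ⊕ ℤ/2 ⊕ ℤ/2

Derivation:
rank_ℚ(R)=2; free=3−2=1
SNF(R) diag = [2, 2] → torsion [2, 2]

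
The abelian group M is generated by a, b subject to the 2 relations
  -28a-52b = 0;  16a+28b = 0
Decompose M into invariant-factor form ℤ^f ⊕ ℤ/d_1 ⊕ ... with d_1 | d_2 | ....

Answer: M ≅ ℤ/4 ⊕ ℤ/12

Derivation:
rank_ℚ(R)=2; free=2−2=0
SNF(R) diag = [4, 12] → torsion [4, 12]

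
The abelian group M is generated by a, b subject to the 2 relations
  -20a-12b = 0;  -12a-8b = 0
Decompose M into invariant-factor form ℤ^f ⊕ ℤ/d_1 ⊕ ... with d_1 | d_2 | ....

Answer: M ≅ ℤ/4 ⊕ ℤ/4

Derivation:
rank_ℚ(R)=2; free=2−2=0
SNF(R) diag = [4, 4] → torsion [4, 4]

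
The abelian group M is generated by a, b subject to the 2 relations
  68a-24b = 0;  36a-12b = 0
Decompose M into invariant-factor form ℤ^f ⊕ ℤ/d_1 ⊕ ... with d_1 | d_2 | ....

Answer: M ≅ ℤ/4 ⊕ ℤ/12

Derivation:
rank_ℚ(R)=2; free=2−2=0
SNF(R) diag = [4, 12] → torsion [4, 12]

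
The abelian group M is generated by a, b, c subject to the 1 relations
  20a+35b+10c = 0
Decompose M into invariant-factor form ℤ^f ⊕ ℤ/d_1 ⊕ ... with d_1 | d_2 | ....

Answer: M ≅ ℤ^2 ⊕ ℤ/5

Derivation:
rank_ℚ(R)=1; free=3−1=2
SNF(R) diag = [5] → torsion [5]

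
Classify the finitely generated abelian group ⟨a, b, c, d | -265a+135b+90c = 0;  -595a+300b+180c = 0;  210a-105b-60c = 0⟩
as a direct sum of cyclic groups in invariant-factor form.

rank_ℚ(R)=3; free=4−3=1
SNF(R) diag = [5, 15, 30] → torsion [5, 15, 30]

Answer: M ≅ ℤ^1 ⊕ ℤ/5 ⊕ ℤ/15 ⊕ ℤ/30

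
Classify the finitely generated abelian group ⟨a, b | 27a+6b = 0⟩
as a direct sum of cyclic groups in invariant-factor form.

rank_ℚ(R)=1; free=2−1=1
SNF(R) diag = [3] → torsion [3]

Answer: M ≅ ℤ^1 ⊕ ℤ/3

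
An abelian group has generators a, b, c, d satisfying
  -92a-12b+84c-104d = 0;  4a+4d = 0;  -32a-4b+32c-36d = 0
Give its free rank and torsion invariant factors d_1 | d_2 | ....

rank_ℚ(R)=3; free=4−3=1
SNF(R) diag = [4, 4, 12] → torsion [4, 4, 12]

Answer: M ≅ ℤ^1 ⊕ ℤ/4 ⊕ ℤ/4 ⊕ ℤ/12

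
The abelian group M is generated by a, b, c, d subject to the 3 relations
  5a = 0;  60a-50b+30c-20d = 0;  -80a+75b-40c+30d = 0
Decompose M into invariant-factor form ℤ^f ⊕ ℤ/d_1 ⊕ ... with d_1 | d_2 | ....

rank_ℚ(R)=3; free=4−3=1
SNF(R) diag = [5, 5, 10] → torsion [5, 5, 10]

Answer: M ≅ ℤ^1 ⊕ ℤ/5 ⊕ ℤ/5 ⊕ ℤ/10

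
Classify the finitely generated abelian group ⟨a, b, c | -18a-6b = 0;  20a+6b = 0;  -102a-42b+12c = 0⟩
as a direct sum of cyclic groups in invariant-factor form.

Answer: M ≅ ℤ/2 ⊕ ℤ/6 ⊕ ℤ/12

Derivation:
rank_ℚ(R)=3; free=3−3=0
SNF(R) diag = [2, 6, 12] → torsion [2, 6, 12]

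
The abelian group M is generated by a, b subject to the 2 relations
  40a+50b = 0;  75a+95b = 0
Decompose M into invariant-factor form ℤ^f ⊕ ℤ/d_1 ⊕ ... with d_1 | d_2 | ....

rank_ℚ(R)=2; free=2−2=0
SNF(R) diag = [5, 10] → torsion [5, 10]

Answer: M ≅ ℤ/5 ⊕ ℤ/10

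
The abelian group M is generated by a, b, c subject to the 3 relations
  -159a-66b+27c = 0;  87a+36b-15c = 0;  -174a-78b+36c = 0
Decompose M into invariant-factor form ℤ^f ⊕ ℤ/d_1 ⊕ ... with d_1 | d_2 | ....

Answer: M ≅ ℤ/3 ⊕ ℤ/6 ⊕ ℤ/18

Derivation:
rank_ℚ(R)=3; free=3−3=0
SNF(R) diag = [3, 6, 18] → torsion [3, 6, 18]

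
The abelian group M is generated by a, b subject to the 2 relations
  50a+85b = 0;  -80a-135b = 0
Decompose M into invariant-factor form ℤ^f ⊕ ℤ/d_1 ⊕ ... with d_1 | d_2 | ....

rank_ℚ(R)=2; free=2−2=0
SNF(R) diag = [5, 10] → torsion [5, 10]

Answer: M ≅ ℤ/5 ⊕ ℤ/10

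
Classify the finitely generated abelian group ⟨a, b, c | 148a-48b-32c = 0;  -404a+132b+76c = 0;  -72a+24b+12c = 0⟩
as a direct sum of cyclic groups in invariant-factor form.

Answer: M ≅ ℤ/4 ⊕ ℤ/12 ⊕ ℤ/12

Derivation:
rank_ℚ(R)=3; free=3−3=0
SNF(R) diag = [4, 12, 12] → torsion [4, 12, 12]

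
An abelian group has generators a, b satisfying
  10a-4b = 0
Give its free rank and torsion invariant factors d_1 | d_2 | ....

rank_ℚ(R)=1; free=2−1=1
SNF(R) diag = [2] → torsion [2]

Answer: M ≅ ℤ^1 ⊕ ℤ/2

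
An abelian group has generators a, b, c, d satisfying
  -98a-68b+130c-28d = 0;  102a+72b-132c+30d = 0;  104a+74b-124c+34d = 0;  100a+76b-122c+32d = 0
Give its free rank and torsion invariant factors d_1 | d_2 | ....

rank_ℚ(R)=4; free=4−4=0
SNF(R) diag = [2, 6, 6, 18] → torsion [2, 6, 6, 18]

Answer: M ≅ ℤ/2 ⊕ ℤ/6 ⊕ ℤ/6 ⊕ ℤ/18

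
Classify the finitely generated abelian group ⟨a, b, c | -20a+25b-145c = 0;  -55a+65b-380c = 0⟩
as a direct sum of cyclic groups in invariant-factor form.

Answer: M ≅ ℤ^1 ⊕ ℤ/5 ⊕ ℤ/15

Derivation:
rank_ℚ(R)=2; free=3−2=1
SNF(R) diag = [5, 15] → torsion [5, 15]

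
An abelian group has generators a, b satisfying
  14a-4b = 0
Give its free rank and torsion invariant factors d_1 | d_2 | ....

Answer: M ≅ ℤ^1 ⊕ ℤ/2

Derivation:
rank_ℚ(R)=1; free=2−1=1
SNF(R) diag = [2] → torsion [2]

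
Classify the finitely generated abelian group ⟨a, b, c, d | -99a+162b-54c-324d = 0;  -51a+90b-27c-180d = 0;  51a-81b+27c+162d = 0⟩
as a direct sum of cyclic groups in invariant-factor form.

rank_ℚ(R)=3; free=4−3=1
SNF(R) diag = [3, 9, 27] → torsion [3, 9, 27]

Answer: M ≅ ℤ^1 ⊕ ℤ/3 ⊕ ℤ/9 ⊕ ℤ/27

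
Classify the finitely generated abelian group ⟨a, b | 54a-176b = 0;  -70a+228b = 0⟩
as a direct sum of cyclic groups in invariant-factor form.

rank_ℚ(R)=2; free=2−2=0
SNF(R) diag = [2, 4] → torsion [2, 4]

Answer: M ≅ ℤ/2 ⊕ ℤ/4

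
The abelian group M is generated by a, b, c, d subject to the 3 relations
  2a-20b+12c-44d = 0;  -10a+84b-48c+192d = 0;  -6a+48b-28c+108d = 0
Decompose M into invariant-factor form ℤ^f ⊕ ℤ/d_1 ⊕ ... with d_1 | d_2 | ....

rank_ℚ(R)=3; free=4−3=1
SNF(R) diag = [2, 4, 4] → torsion [2, 4, 4]

Answer: M ≅ ℤ^1 ⊕ ℤ/2 ⊕ ℤ/4 ⊕ ℤ/4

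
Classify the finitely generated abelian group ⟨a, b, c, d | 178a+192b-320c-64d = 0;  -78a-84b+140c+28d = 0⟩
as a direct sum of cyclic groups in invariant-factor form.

rank_ℚ(R)=2; free=4−2=2
SNF(R) diag = [2, 4] → torsion [2, 4]

Answer: M ≅ ℤ^2 ⊕ ℤ/2 ⊕ ℤ/4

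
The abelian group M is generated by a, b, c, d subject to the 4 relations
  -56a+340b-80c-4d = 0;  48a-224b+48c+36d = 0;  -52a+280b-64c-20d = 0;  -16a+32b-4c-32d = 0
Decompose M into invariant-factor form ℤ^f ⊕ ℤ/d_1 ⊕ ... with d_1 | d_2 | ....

rank_ℚ(R)=4; free=4−4=0
SNF(R) diag = [4, 4, 12, 12] → torsion [4, 4, 12, 12]

Answer: M ≅ ℤ/4 ⊕ ℤ/4 ⊕ ℤ/12 ⊕ ℤ/12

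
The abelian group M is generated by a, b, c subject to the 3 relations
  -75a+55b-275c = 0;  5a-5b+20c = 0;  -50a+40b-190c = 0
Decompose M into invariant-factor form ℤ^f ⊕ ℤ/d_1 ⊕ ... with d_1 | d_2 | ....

rank_ℚ(R)=3; free=3−3=0
SNF(R) diag = [5, 5, 10] → torsion [5, 5, 10]

Answer: M ≅ ℤ/5 ⊕ ℤ/5 ⊕ ℤ/10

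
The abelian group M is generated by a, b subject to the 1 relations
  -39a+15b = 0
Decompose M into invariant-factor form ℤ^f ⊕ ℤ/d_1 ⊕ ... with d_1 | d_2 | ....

Answer: M ≅ ℤ^1 ⊕ ℤ/3

Derivation:
rank_ℚ(R)=1; free=2−1=1
SNF(R) diag = [3] → torsion [3]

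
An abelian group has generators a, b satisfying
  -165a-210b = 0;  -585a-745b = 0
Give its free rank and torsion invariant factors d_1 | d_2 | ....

Answer: M ≅ ℤ/5 ⊕ ℤ/15

Derivation:
rank_ℚ(R)=2; free=2−2=0
SNF(R) diag = [5, 15] → torsion [5, 15]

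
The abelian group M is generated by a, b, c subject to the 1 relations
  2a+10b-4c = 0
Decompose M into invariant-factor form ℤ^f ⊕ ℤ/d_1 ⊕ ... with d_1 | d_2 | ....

rank_ℚ(R)=1; free=3−1=2
SNF(R) diag = [2] → torsion [2]

Answer: M ≅ ℤ^2 ⊕ ℤ/2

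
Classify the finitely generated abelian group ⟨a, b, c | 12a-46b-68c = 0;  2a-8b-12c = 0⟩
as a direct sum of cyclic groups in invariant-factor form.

Answer: M ≅ ℤ^1 ⊕ ℤ/2 ⊕ ℤ/2

Derivation:
rank_ℚ(R)=2; free=3−2=1
SNF(R) diag = [2, 2] → torsion [2, 2]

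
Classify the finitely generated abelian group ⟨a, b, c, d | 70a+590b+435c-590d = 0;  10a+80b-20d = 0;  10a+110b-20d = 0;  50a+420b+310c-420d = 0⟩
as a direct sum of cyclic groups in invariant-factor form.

Answer: M ≅ ℤ/5 ⊕ ℤ/10 ⊕ ℤ/30 ⊕ ℤ/60

Derivation:
rank_ℚ(R)=4; free=4−4=0
SNF(R) diag = [5, 10, 30, 60] → torsion [5, 10, 30, 60]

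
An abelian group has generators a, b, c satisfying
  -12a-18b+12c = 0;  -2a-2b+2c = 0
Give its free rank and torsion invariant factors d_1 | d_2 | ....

Answer: M ≅ ℤ^1 ⊕ ℤ/2 ⊕ ℤ/6

Derivation:
rank_ℚ(R)=2; free=3−2=1
SNF(R) diag = [2, 6] → torsion [2, 6]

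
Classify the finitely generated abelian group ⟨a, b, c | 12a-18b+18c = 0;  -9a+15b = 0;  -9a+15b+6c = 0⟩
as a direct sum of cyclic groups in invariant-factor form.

rank_ℚ(R)=3; free=3−3=0
SNF(R) diag = [3, 6, 6] → torsion [3, 6, 6]

Answer: M ≅ ℤ/3 ⊕ ℤ/6 ⊕ ℤ/6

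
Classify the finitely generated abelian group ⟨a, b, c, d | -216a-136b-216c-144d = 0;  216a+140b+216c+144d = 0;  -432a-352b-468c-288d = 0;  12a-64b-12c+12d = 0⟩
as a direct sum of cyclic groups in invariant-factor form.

Answer: M ≅ ℤ/4 ⊕ ℤ/12 ⊕ ℤ/36 ⊕ ℤ/72

Derivation:
rank_ℚ(R)=4; free=4−4=0
SNF(R) diag = [4, 12, 36, 72] → torsion [4, 12, 36, 72]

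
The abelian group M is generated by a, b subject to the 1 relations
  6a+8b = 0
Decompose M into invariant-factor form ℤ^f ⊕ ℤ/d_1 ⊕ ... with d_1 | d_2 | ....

Answer: M ≅ ℤ^1 ⊕ ℤ/2

Derivation:
rank_ℚ(R)=1; free=2−1=1
SNF(R) diag = [2] → torsion [2]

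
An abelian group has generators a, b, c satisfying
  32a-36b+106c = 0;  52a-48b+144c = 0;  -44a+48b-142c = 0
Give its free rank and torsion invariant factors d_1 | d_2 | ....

rank_ℚ(R)=3; free=3−3=0
SNF(R) diag = [2, 4, 12] → torsion [2, 4, 12]

Answer: M ≅ ℤ/2 ⊕ ℤ/4 ⊕ ℤ/12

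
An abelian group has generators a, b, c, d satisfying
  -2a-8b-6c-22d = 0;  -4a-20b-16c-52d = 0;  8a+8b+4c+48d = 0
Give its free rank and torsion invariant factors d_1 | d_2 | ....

rank_ℚ(R)=3; free=4−3=1
SNF(R) diag = [2, 4, 4] → torsion [2, 4, 4]

Answer: M ≅ ℤ^1 ⊕ ℤ/2 ⊕ ℤ/4 ⊕ ℤ/4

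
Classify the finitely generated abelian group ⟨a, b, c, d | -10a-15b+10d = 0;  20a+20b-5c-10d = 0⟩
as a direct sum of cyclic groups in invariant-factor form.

rank_ℚ(R)=2; free=4−2=2
SNF(R) diag = [5, 5] → torsion [5, 5]

Answer: M ≅ ℤ^2 ⊕ ℤ/5 ⊕ ℤ/5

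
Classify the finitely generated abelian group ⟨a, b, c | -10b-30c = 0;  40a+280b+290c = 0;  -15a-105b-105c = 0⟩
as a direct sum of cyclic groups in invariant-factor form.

Answer: M ≅ ℤ/5 ⊕ ℤ/10 ⊕ ℤ/30

Derivation:
rank_ℚ(R)=3; free=3−3=0
SNF(R) diag = [5, 10, 30] → torsion [5, 10, 30]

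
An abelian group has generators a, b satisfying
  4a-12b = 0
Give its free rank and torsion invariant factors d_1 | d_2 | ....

Answer: M ≅ ℤ^1 ⊕ ℤ/4

Derivation:
rank_ℚ(R)=1; free=2−1=1
SNF(R) diag = [4] → torsion [4]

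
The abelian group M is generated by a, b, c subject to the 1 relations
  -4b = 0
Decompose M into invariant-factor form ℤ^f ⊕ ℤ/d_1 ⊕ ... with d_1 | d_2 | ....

Answer: M ≅ ℤ^2 ⊕ ℤ/4

Derivation:
rank_ℚ(R)=1; free=3−1=2
SNF(R) diag = [4] → torsion [4]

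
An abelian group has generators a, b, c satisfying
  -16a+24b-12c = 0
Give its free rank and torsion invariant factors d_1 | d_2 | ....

rank_ℚ(R)=1; free=3−1=2
SNF(R) diag = [4] → torsion [4]

Answer: M ≅ ℤ^2 ⊕ ℤ/4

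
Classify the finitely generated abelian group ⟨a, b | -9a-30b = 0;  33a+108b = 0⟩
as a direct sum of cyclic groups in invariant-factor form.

rank_ℚ(R)=2; free=2−2=0
SNF(R) diag = [3, 6] → torsion [3, 6]

Answer: M ≅ ℤ/3 ⊕ ℤ/6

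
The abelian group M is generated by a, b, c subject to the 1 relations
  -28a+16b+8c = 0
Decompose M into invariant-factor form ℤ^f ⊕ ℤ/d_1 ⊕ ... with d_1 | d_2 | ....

Answer: M ≅ ℤ^2 ⊕ ℤ/4

Derivation:
rank_ℚ(R)=1; free=3−1=2
SNF(R) diag = [4] → torsion [4]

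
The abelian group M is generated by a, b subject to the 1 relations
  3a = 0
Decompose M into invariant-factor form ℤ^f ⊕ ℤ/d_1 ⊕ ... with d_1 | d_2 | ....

Answer: M ≅ ℤ^1 ⊕ ℤ/3

Derivation:
rank_ℚ(R)=1; free=2−1=1
SNF(R) diag = [3] → torsion [3]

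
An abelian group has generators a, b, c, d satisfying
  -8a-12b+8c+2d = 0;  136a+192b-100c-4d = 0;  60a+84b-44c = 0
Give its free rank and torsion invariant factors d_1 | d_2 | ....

Answer: M ≅ ℤ^1 ⊕ ℤ/2 ⊕ ℤ/4 ⊕ ℤ/12

Derivation:
rank_ℚ(R)=3; free=4−3=1
SNF(R) diag = [2, 4, 12] → torsion [2, 4, 12]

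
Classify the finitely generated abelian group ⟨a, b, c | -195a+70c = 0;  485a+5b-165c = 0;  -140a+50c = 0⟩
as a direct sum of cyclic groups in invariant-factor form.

Answer: M ≅ ℤ/5 ⊕ ℤ/5 ⊕ ℤ/10

Derivation:
rank_ℚ(R)=3; free=3−3=0
SNF(R) diag = [5, 5, 10] → torsion [5, 5, 10]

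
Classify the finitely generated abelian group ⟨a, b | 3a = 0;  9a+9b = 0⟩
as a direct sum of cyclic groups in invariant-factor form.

Answer: M ≅ ℤ/3 ⊕ ℤ/9

Derivation:
rank_ℚ(R)=2; free=2−2=0
SNF(R) diag = [3, 9] → torsion [3, 9]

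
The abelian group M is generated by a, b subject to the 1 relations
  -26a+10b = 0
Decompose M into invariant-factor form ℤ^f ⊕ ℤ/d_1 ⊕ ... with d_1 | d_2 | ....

rank_ℚ(R)=1; free=2−1=1
SNF(R) diag = [2] → torsion [2]

Answer: M ≅ ℤ^1 ⊕ ℤ/2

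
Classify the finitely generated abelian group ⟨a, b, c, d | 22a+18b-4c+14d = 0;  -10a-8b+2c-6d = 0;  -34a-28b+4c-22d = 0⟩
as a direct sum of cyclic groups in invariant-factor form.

Answer: M ≅ ℤ^1 ⊕ ℤ/2 ⊕ ℤ/2 ⊕ ℤ/2

Derivation:
rank_ℚ(R)=3; free=4−3=1
SNF(R) diag = [2, 2, 2] → torsion [2, 2, 2]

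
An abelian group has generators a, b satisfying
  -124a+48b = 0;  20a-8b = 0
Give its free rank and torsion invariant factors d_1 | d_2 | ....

Answer: M ≅ ℤ/4 ⊕ ℤ/8

Derivation:
rank_ℚ(R)=2; free=2−2=0
SNF(R) diag = [4, 8] → torsion [4, 8]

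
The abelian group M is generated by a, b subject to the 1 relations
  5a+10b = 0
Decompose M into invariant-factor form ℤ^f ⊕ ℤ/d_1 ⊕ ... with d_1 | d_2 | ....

Answer: M ≅ ℤ^1 ⊕ ℤ/5

Derivation:
rank_ℚ(R)=1; free=2−1=1
SNF(R) diag = [5] → torsion [5]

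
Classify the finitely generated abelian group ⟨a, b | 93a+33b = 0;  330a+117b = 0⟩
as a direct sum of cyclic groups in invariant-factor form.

Answer: M ≅ ℤ/3 ⊕ ℤ/3

Derivation:
rank_ℚ(R)=2; free=2−2=0
SNF(R) diag = [3, 3] → torsion [3, 3]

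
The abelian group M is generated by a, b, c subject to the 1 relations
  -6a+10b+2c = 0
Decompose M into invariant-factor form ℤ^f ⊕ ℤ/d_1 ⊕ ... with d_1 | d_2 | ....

rank_ℚ(R)=1; free=3−1=2
SNF(R) diag = [2] → torsion [2]

Answer: M ≅ ℤ^2 ⊕ ℤ/2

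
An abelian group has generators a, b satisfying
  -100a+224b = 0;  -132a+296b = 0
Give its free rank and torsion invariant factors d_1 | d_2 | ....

Answer: M ≅ ℤ/4 ⊕ ℤ/8

Derivation:
rank_ℚ(R)=2; free=2−2=0
SNF(R) diag = [4, 8] → torsion [4, 8]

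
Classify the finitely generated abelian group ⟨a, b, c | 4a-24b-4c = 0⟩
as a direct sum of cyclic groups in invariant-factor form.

Answer: M ≅ ℤ^2 ⊕ ℤ/4

Derivation:
rank_ℚ(R)=1; free=3−1=2
SNF(R) diag = [4] → torsion [4]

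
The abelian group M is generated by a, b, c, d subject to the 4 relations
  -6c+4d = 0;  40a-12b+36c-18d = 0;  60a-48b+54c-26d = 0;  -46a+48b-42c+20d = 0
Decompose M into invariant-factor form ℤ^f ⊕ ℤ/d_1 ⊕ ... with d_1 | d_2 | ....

Answer: M ≅ ℤ/2 ⊕ ℤ/2 ⊕ ℤ/6 ⊕ ℤ/12

Derivation:
rank_ℚ(R)=4; free=4−4=0
SNF(R) diag = [2, 2, 6, 12] → torsion [2, 2, 6, 12]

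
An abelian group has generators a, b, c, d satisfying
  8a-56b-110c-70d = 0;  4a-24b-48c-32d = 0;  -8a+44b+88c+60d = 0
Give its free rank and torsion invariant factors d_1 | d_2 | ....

rank_ℚ(R)=3; free=4−3=1
SNF(R) diag = [2, 4, 4] → torsion [2, 4, 4]

Answer: M ≅ ℤ^1 ⊕ ℤ/2 ⊕ ℤ/4 ⊕ ℤ/4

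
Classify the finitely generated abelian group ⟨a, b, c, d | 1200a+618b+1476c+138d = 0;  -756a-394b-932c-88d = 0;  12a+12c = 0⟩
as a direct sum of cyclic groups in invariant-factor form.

rank_ℚ(R)=3; free=4−3=1
SNF(R) diag = [2, 6, 12] → torsion [2, 6, 12]

Answer: M ≅ ℤ^1 ⊕ ℤ/2 ⊕ ℤ/6 ⊕ ℤ/12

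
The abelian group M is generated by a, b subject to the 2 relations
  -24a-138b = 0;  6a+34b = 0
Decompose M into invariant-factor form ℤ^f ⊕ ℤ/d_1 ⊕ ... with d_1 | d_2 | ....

rank_ℚ(R)=2; free=2−2=0
SNF(R) diag = [2, 6] → torsion [2, 6]

Answer: M ≅ ℤ/2 ⊕ ℤ/6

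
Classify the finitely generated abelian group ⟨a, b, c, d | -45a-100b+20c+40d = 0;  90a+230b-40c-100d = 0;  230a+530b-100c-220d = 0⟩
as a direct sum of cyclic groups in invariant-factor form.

Answer: M ≅ ℤ^1 ⊕ ℤ/5 ⊕ ℤ/10 ⊕ ℤ/20

Derivation:
rank_ℚ(R)=3; free=4−3=1
SNF(R) diag = [5, 10, 20] → torsion [5, 10, 20]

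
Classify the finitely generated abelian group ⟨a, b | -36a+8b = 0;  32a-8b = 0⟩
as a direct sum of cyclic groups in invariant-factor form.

Answer: M ≅ ℤ/4 ⊕ ℤ/8

Derivation:
rank_ℚ(R)=2; free=2−2=0
SNF(R) diag = [4, 8] → torsion [4, 8]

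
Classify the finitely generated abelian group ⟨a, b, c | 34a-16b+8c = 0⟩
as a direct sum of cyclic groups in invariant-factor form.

rank_ℚ(R)=1; free=3−1=2
SNF(R) diag = [2] → torsion [2]

Answer: M ≅ ℤ^2 ⊕ ℤ/2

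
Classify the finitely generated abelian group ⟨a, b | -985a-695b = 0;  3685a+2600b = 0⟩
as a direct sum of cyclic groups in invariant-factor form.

Answer: M ≅ ℤ/5 ⊕ ℤ/15

Derivation:
rank_ℚ(R)=2; free=2−2=0
SNF(R) diag = [5, 15] → torsion [5, 15]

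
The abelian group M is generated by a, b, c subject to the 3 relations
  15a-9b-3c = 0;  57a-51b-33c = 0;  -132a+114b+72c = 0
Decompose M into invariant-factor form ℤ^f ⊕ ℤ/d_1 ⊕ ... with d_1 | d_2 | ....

Answer: M ≅ ℤ/3 ⊕ ℤ/6 ⊕ ℤ/12

Derivation:
rank_ℚ(R)=3; free=3−3=0
SNF(R) diag = [3, 6, 12] → torsion [3, 6, 12]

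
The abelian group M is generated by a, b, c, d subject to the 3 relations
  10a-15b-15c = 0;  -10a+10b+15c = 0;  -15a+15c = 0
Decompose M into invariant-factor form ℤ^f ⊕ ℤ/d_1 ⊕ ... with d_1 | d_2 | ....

Answer: M ≅ ℤ^1 ⊕ ℤ/5 ⊕ ℤ/5 ⊕ ℤ/15

Derivation:
rank_ℚ(R)=3; free=4−3=1
SNF(R) diag = [5, 5, 15] → torsion [5, 5, 15]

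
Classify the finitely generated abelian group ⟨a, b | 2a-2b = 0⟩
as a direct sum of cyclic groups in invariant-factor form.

rank_ℚ(R)=1; free=2−1=1
SNF(R) diag = [2] → torsion [2]

Answer: M ≅ ℤ^1 ⊕ ℤ/2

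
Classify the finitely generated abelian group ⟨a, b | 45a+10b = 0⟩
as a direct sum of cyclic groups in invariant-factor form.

rank_ℚ(R)=1; free=2−1=1
SNF(R) diag = [5] → torsion [5]

Answer: M ≅ ℤ^1 ⊕ ℤ/5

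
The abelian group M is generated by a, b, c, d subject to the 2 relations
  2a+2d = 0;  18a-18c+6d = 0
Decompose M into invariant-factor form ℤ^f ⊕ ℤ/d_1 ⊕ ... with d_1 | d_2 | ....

Answer: M ≅ ℤ^2 ⊕ ℤ/2 ⊕ ℤ/6

Derivation:
rank_ℚ(R)=2; free=4−2=2
SNF(R) diag = [2, 6] → torsion [2, 6]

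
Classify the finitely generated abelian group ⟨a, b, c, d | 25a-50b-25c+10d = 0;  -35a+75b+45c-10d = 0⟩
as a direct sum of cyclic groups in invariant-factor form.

Answer: M ≅ ℤ^2 ⊕ ℤ/5 ⊕ ℤ/5

Derivation:
rank_ℚ(R)=2; free=4−2=2
SNF(R) diag = [5, 5] → torsion [5, 5]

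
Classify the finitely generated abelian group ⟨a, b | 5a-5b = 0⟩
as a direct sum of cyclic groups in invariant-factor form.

rank_ℚ(R)=1; free=2−1=1
SNF(R) diag = [5] → torsion [5]

Answer: M ≅ ℤ^1 ⊕ ℤ/5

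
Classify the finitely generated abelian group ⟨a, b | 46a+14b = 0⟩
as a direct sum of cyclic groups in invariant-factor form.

Answer: M ≅ ℤ^1 ⊕ ℤ/2

Derivation:
rank_ℚ(R)=1; free=2−1=1
SNF(R) diag = [2] → torsion [2]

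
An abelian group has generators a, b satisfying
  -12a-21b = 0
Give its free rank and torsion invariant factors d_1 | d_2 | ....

rank_ℚ(R)=1; free=2−1=1
SNF(R) diag = [3] → torsion [3]

Answer: M ≅ ℤ^1 ⊕ ℤ/3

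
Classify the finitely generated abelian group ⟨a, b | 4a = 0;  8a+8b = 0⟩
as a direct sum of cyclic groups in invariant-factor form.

Answer: M ≅ ℤ/4 ⊕ ℤ/8

Derivation:
rank_ℚ(R)=2; free=2−2=0
SNF(R) diag = [4, 8] → torsion [4, 8]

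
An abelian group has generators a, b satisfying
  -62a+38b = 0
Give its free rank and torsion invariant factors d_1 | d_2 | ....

Answer: M ≅ ℤ^1 ⊕ ℤ/2

Derivation:
rank_ℚ(R)=1; free=2−1=1
SNF(R) diag = [2] → torsion [2]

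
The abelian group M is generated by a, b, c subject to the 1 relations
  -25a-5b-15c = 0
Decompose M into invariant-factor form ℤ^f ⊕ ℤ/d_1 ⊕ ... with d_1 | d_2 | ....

Answer: M ≅ ℤ^2 ⊕ ℤ/5

Derivation:
rank_ℚ(R)=1; free=3−1=2
SNF(R) diag = [5] → torsion [5]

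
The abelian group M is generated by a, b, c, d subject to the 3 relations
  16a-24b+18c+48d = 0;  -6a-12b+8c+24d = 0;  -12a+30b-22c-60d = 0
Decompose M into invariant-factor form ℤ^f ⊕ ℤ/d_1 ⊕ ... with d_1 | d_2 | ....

Answer: M ≅ ℤ^1 ⊕ ℤ/2 ⊕ ℤ/2 ⊕ ℤ/6

Derivation:
rank_ℚ(R)=3; free=4−3=1
SNF(R) diag = [2, 2, 6] → torsion [2, 2, 6]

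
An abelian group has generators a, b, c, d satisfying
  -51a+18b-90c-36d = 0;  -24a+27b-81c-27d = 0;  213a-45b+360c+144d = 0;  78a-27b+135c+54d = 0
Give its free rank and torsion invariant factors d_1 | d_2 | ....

Answer: M ≅ ℤ/3 ⊕ ℤ/9 ⊕ ℤ/27 ⊕ ℤ/27

Derivation:
rank_ℚ(R)=4; free=4−4=0
SNF(R) diag = [3, 9, 27, 27] → torsion [3, 9, 27, 27]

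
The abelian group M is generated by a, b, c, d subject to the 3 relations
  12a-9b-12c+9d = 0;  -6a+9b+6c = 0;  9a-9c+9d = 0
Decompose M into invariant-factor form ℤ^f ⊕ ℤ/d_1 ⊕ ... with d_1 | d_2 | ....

rank_ℚ(R)=3; free=4−3=1
SNF(R) diag = [3, 9, 9] → torsion [3, 9, 9]

Answer: M ≅ ℤ^1 ⊕ ℤ/3 ⊕ ℤ/9 ⊕ ℤ/9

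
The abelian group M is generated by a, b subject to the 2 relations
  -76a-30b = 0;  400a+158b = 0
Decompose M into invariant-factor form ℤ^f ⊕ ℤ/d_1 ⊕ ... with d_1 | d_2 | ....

Answer: M ≅ ℤ/2 ⊕ ℤ/4

Derivation:
rank_ℚ(R)=2; free=2−2=0
SNF(R) diag = [2, 4] → torsion [2, 4]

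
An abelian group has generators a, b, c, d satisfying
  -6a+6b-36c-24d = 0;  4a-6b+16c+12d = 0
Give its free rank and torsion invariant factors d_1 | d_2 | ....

Answer: M ≅ ℤ^2 ⊕ ℤ/2 ⊕ ℤ/6

Derivation:
rank_ℚ(R)=2; free=4−2=2
SNF(R) diag = [2, 6] → torsion [2, 6]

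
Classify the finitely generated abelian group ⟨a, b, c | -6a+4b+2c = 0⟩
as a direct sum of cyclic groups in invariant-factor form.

rank_ℚ(R)=1; free=3−1=2
SNF(R) diag = [2] → torsion [2]

Answer: M ≅ ℤ^2 ⊕ ℤ/2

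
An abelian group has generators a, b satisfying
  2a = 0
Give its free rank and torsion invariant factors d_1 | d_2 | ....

rank_ℚ(R)=1; free=2−1=1
SNF(R) diag = [2] → torsion [2]

Answer: M ≅ ℤ^1 ⊕ ℤ/2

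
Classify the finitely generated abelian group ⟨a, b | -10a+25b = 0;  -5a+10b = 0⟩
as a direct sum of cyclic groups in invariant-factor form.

Answer: M ≅ ℤ/5 ⊕ ℤ/5

Derivation:
rank_ℚ(R)=2; free=2−2=0
SNF(R) diag = [5, 5] → torsion [5, 5]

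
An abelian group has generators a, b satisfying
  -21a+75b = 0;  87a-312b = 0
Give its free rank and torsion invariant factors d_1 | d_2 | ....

Answer: M ≅ ℤ/3 ⊕ ℤ/9

Derivation:
rank_ℚ(R)=2; free=2−2=0
SNF(R) diag = [3, 9] → torsion [3, 9]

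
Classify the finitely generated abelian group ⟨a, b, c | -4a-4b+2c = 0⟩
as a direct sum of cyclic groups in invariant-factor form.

rank_ℚ(R)=1; free=3−1=2
SNF(R) diag = [2] → torsion [2]

Answer: M ≅ ℤ^2 ⊕ ℤ/2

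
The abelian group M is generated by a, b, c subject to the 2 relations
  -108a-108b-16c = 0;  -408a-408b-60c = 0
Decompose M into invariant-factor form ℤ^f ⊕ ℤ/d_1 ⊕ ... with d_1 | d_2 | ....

Answer: M ≅ ℤ^1 ⊕ ℤ/4 ⊕ ℤ/12

Derivation:
rank_ℚ(R)=2; free=3−2=1
SNF(R) diag = [4, 12] → torsion [4, 12]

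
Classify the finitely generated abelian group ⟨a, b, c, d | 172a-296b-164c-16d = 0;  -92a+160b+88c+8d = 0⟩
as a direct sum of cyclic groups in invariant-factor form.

Answer: M ≅ ℤ^2 ⊕ ℤ/4 ⊕ ℤ/12

Derivation:
rank_ℚ(R)=2; free=4−2=2
SNF(R) diag = [4, 12] → torsion [4, 12]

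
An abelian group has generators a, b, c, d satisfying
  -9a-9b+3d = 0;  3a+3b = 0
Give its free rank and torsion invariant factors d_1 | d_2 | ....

Answer: M ≅ ℤ^2 ⊕ ℤ/3 ⊕ ℤ/3

Derivation:
rank_ℚ(R)=2; free=4−2=2
SNF(R) diag = [3, 3] → torsion [3, 3]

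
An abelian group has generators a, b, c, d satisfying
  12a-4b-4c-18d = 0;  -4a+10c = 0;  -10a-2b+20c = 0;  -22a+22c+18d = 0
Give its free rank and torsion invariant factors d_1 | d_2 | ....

Answer: M ≅ ℤ/2 ⊕ ℤ/2 ⊕ ℤ/6 ⊕ ℤ/18

Derivation:
rank_ℚ(R)=4; free=4−4=0
SNF(R) diag = [2, 2, 6, 18] → torsion [2, 2, 6, 18]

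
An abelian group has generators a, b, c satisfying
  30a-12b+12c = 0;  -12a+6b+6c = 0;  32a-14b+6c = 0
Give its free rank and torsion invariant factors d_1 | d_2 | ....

Answer: M ≅ ℤ/2 ⊕ ℤ/6 ⊕ ℤ/12

Derivation:
rank_ℚ(R)=3; free=3−3=0
SNF(R) diag = [2, 6, 12] → torsion [2, 6, 12]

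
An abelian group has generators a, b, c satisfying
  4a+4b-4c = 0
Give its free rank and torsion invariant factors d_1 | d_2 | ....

Answer: M ≅ ℤ^2 ⊕ ℤ/4

Derivation:
rank_ℚ(R)=1; free=3−1=2
SNF(R) diag = [4] → torsion [4]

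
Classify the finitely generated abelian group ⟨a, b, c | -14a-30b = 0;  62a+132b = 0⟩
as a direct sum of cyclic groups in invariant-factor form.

rank_ℚ(R)=2; free=3−2=1
SNF(R) diag = [2, 6] → torsion [2, 6]

Answer: M ≅ ℤ^1 ⊕ ℤ/2 ⊕ ℤ/6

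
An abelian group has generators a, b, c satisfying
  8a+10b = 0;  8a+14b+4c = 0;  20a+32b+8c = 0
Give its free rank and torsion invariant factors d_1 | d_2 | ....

Answer: M ≅ ℤ/2 ⊕ ℤ/4 ⊕ ℤ/4

Derivation:
rank_ℚ(R)=3; free=3−3=0
SNF(R) diag = [2, 4, 4] → torsion [2, 4, 4]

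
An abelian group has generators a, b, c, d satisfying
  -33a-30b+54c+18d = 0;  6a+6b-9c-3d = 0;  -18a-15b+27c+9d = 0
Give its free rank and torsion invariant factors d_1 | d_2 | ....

Answer: M ≅ ℤ^1 ⊕ ℤ/3 ⊕ ℤ/3 ⊕ ℤ/3

Derivation:
rank_ℚ(R)=3; free=4−3=1
SNF(R) diag = [3, 3, 3] → torsion [3, 3, 3]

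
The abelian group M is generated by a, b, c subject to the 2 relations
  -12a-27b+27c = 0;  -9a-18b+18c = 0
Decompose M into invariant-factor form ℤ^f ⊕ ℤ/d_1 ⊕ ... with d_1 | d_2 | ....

Answer: M ≅ ℤ^1 ⊕ ℤ/3 ⊕ ℤ/9

Derivation:
rank_ℚ(R)=2; free=3−2=1
SNF(R) diag = [3, 9] → torsion [3, 9]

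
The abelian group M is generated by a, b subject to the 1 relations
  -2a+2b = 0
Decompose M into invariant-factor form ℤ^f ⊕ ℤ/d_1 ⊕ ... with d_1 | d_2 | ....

rank_ℚ(R)=1; free=2−1=1
SNF(R) diag = [2] → torsion [2]

Answer: M ≅ ℤ^1 ⊕ ℤ/2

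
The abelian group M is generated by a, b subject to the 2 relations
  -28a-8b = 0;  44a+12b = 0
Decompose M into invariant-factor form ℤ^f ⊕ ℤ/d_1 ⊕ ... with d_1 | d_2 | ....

rank_ℚ(R)=2; free=2−2=0
SNF(R) diag = [4, 4] → torsion [4, 4]

Answer: M ≅ ℤ/4 ⊕ ℤ/4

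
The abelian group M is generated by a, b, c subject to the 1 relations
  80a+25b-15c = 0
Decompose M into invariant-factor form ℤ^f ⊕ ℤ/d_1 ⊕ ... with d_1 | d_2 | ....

rank_ℚ(R)=1; free=3−1=2
SNF(R) diag = [5] → torsion [5]

Answer: M ≅ ℤ^2 ⊕ ℤ/5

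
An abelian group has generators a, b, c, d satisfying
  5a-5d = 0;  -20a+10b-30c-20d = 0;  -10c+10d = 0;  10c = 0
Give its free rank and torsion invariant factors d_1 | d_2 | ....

Answer: M ≅ ℤ/5 ⊕ ℤ/10 ⊕ ℤ/10 ⊕ ℤ/10

Derivation:
rank_ℚ(R)=4; free=4−4=0
SNF(R) diag = [5, 10, 10, 10] → torsion [5, 10, 10, 10]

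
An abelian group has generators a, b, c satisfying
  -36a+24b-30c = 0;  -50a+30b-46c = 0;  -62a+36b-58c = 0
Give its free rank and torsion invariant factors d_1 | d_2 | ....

rank_ℚ(R)=3; free=3−3=0
SNF(R) diag = [2, 6, 6] → torsion [2, 6, 6]

Answer: M ≅ ℤ/2 ⊕ ℤ/6 ⊕ ℤ/6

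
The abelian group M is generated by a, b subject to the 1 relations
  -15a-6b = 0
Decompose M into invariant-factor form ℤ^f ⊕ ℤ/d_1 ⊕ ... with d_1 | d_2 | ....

Answer: M ≅ ℤ^1 ⊕ ℤ/3

Derivation:
rank_ℚ(R)=1; free=2−1=1
SNF(R) diag = [3] → torsion [3]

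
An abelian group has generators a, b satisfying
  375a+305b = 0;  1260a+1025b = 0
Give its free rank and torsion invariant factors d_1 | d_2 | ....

rank_ℚ(R)=2; free=2−2=0
SNF(R) diag = [5, 15] → torsion [5, 15]

Answer: M ≅ ℤ/5 ⊕ ℤ/15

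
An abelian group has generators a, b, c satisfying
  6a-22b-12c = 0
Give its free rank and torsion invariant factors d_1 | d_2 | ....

rank_ℚ(R)=1; free=3−1=2
SNF(R) diag = [2] → torsion [2]

Answer: M ≅ ℤ^2 ⊕ ℤ/2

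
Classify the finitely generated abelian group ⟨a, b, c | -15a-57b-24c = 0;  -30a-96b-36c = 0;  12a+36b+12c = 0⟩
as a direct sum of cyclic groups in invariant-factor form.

Answer: M ≅ ℤ/3 ⊕ ℤ/6 ⊕ ℤ/12

Derivation:
rank_ℚ(R)=3; free=3−3=0
SNF(R) diag = [3, 6, 12] → torsion [3, 6, 12]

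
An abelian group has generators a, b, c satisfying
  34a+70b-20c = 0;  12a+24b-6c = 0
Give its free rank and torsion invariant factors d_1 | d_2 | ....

Answer: M ≅ ℤ^1 ⊕ ℤ/2 ⊕ ℤ/6

Derivation:
rank_ℚ(R)=2; free=3−2=1
SNF(R) diag = [2, 6] → torsion [2, 6]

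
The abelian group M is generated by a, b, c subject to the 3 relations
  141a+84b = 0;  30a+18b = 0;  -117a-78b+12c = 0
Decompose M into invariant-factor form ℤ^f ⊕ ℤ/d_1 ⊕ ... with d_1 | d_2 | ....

Answer: M ≅ ℤ/3 ⊕ ℤ/6 ⊕ ℤ/12

Derivation:
rank_ℚ(R)=3; free=3−3=0
SNF(R) diag = [3, 6, 12] → torsion [3, 6, 12]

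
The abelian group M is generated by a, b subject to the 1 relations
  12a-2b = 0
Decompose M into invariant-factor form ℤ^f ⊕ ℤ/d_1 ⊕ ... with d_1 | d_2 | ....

Answer: M ≅ ℤ^1 ⊕ ℤ/2

Derivation:
rank_ℚ(R)=1; free=2−1=1
SNF(R) diag = [2] → torsion [2]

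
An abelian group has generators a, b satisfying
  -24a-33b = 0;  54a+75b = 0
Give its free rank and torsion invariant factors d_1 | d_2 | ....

rank_ℚ(R)=2; free=2−2=0
SNF(R) diag = [3, 6] → torsion [3, 6]

Answer: M ≅ ℤ/3 ⊕ ℤ/6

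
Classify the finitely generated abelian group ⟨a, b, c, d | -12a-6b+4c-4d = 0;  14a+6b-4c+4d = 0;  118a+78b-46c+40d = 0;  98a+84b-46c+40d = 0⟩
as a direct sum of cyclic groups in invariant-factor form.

rank_ℚ(R)=4; free=4−4=0
SNF(R) diag = [2, 2, 6, 12] → torsion [2, 2, 6, 12]

Answer: M ≅ ℤ/2 ⊕ ℤ/2 ⊕ ℤ/6 ⊕ ℤ/12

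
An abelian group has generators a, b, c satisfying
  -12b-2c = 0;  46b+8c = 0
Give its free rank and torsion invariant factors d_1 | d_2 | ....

rank_ℚ(R)=2; free=3−2=1
SNF(R) diag = [2, 2] → torsion [2, 2]

Answer: M ≅ ℤ^1 ⊕ ℤ/2 ⊕ ℤ/2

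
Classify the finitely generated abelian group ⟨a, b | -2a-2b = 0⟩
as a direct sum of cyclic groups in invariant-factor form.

rank_ℚ(R)=1; free=2−1=1
SNF(R) diag = [2] → torsion [2]

Answer: M ≅ ℤ^1 ⊕ ℤ/2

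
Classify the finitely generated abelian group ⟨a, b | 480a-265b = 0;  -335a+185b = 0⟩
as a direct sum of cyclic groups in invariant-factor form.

Answer: M ≅ ℤ/5 ⊕ ℤ/5

Derivation:
rank_ℚ(R)=2; free=2−2=0
SNF(R) diag = [5, 5] → torsion [5, 5]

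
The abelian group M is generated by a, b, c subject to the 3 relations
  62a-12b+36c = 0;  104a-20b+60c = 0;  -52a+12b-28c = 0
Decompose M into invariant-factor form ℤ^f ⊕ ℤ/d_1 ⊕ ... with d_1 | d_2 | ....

Answer: M ≅ ℤ/2 ⊕ ℤ/4 ⊕ ℤ/8

Derivation:
rank_ℚ(R)=3; free=3−3=0
SNF(R) diag = [2, 4, 8] → torsion [2, 4, 8]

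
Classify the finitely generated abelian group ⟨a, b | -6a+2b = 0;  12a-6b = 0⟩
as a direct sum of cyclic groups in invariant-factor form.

rank_ℚ(R)=2; free=2−2=0
SNF(R) diag = [2, 6] → torsion [2, 6]

Answer: M ≅ ℤ/2 ⊕ ℤ/6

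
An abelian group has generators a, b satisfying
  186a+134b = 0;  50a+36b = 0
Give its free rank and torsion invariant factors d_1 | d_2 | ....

rank_ℚ(R)=2; free=2−2=0
SNF(R) diag = [2, 2] → torsion [2, 2]

Answer: M ≅ ℤ/2 ⊕ ℤ/2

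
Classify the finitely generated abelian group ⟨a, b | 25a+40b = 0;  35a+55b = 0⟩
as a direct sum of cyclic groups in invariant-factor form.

Answer: M ≅ ℤ/5 ⊕ ℤ/5

Derivation:
rank_ℚ(R)=2; free=2−2=0
SNF(R) diag = [5, 5] → torsion [5, 5]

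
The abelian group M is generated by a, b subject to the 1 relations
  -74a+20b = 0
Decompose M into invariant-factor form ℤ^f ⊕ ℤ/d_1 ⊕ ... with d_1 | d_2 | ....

rank_ℚ(R)=1; free=2−1=1
SNF(R) diag = [2] → torsion [2]

Answer: M ≅ ℤ^1 ⊕ ℤ/2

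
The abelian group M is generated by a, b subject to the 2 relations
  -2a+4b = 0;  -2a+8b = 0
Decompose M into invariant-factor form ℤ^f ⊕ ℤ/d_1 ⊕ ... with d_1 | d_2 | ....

rank_ℚ(R)=2; free=2−2=0
SNF(R) diag = [2, 4] → torsion [2, 4]

Answer: M ≅ ℤ/2 ⊕ ℤ/4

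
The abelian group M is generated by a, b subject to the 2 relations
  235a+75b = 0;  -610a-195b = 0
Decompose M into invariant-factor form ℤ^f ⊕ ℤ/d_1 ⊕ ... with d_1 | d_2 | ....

rank_ℚ(R)=2; free=2−2=0
SNF(R) diag = [5, 15] → torsion [5, 15]

Answer: M ≅ ℤ/5 ⊕ ℤ/15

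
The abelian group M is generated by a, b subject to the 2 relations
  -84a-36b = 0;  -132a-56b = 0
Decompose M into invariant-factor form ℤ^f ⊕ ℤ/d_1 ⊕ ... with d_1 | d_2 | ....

rank_ℚ(R)=2; free=2−2=0
SNF(R) diag = [4, 12] → torsion [4, 12]

Answer: M ≅ ℤ/4 ⊕ ℤ/12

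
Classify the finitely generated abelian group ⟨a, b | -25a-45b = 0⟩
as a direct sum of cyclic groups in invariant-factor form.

rank_ℚ(R)=1; free=2−1=1
SNF(R) diag = [5] → torsion [5]

Answer: M ≅ ℤ^1 ⊕ ℤ/5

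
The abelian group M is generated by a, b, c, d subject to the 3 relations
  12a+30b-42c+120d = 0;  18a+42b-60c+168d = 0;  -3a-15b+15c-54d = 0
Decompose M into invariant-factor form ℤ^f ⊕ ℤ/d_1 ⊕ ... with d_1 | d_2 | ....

Answer: M ≅ ℤ^1 ⊕ ℤ/3 ⊕ ℤ/6 ⊕ ℤ/6

Derivation:
rank_ℚ(R)=3; free=4−3=1
SNF(R) diag = [3, 6, 6] → torsion [3, 6, 6]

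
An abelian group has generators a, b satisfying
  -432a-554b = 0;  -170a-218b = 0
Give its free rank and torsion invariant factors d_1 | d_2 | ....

Answer: M ≅ ℤ/2 ⊕ ℤ/2

Derivation:
rank_ℚ(R)=2; free=2−2=0
SNF(R) diag = [2, 2] → torsion [2, 2]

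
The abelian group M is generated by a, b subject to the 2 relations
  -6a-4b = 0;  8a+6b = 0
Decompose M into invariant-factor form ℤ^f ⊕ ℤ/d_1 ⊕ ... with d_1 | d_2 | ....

Answer: M ≅ ℤ/2 ⊕ ℤ/2

Derivation:
rank_ℚ(R)=2; free=2−2=0
SNF(R) diag = [2, 2] → torsion [2, 2]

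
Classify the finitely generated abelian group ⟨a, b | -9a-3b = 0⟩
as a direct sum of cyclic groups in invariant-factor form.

rank_ℚ(R)=1; free=2−1=1
SNF(R) diag = [3] → torsion [3]

Answer: M ≅ ℤ^1 ⊕ ℤ/3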